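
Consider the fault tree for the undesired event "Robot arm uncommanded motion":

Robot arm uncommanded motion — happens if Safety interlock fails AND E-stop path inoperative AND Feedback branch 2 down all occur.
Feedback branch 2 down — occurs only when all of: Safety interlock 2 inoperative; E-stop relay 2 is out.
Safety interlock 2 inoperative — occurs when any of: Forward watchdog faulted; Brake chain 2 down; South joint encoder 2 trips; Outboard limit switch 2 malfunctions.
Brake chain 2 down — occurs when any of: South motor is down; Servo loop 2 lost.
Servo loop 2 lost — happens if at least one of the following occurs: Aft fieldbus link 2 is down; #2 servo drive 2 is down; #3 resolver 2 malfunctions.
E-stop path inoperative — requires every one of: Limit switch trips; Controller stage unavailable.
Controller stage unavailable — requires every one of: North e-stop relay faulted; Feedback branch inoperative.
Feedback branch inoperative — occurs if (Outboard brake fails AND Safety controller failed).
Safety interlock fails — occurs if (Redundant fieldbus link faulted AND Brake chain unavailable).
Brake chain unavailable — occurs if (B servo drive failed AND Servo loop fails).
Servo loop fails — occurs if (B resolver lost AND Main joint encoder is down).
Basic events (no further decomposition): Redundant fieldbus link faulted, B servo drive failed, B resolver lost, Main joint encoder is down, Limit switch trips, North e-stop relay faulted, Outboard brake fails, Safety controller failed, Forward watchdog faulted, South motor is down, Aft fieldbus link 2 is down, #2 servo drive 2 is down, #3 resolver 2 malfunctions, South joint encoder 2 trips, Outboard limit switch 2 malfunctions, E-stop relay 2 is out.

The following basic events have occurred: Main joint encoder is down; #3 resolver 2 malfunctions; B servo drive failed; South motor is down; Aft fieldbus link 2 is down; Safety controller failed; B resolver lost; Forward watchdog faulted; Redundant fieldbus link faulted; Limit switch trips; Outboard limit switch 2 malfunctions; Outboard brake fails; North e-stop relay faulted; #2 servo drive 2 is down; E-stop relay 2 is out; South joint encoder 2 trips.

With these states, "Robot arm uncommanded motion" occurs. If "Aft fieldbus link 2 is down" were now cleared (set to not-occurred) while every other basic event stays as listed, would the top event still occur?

Yes

Counterfactual: set "Aft fieldbus link 2 is down" to not occurred.
Servo loop fails [AND]: B resolver lost=occurs, Main joint encoder is down=occurs → all inputs occur → occurs.
Brake chain unavailable [AND]: B servo drive failed=occurs, Servo loop fails=occurs → all inputs occur → occurs.
Safety interlock fails [AND]: Redundant fieldbus link faulted=occurs, Brake chain unavailable=occurs → all inputs occur → occurs.
Feedback branch inoperative [AND]: Outboard brake fails=occurs, Safety controller failed=occurs → all inputs occur → occurs.
Controller stage unavailable [AND]: North e-stop relay faulted=occurs, Feedback branch inoperative=occurs → all inputs occur → occurs.
E-stop path inoperative [AND]: Limit switch trips=occurs, Controller stage unavailable=occurs → all inputs occur → occurs.
Servo loop 2 lost [OR]: Aft fieldbus link 2 is down=not, #2 servo drive 2 is down=occurs, #3 resolver 2 malfunctions=occurs → at least one input occurs → occurs.
Brake chain 2 down [OR]: South motor is down=occurs, Servo loop 2 lost=occurs → at least one input occurs → occurs.
Safety interlock 2 inoperative [OR]: Forward watchdog faulted=occurs, Brake chain 2 down=occurs, South joint encoder 2 trips=occurs, Outboard limit switch 2 malfunctions=occurs → at least one input occurs → occurs.
Feedback branch 2 down [AND]: Safety interlock 2 inoperative=occurs, E-stop relay 2 is out=occurs → all inputs occur → occurs.
Robot arm uncommanded motion [AND]: Safety interlock fails=occurs, E-stop path inoperative=occurs, Feedback branch 2 down=occurs → all inputs occur → occurs.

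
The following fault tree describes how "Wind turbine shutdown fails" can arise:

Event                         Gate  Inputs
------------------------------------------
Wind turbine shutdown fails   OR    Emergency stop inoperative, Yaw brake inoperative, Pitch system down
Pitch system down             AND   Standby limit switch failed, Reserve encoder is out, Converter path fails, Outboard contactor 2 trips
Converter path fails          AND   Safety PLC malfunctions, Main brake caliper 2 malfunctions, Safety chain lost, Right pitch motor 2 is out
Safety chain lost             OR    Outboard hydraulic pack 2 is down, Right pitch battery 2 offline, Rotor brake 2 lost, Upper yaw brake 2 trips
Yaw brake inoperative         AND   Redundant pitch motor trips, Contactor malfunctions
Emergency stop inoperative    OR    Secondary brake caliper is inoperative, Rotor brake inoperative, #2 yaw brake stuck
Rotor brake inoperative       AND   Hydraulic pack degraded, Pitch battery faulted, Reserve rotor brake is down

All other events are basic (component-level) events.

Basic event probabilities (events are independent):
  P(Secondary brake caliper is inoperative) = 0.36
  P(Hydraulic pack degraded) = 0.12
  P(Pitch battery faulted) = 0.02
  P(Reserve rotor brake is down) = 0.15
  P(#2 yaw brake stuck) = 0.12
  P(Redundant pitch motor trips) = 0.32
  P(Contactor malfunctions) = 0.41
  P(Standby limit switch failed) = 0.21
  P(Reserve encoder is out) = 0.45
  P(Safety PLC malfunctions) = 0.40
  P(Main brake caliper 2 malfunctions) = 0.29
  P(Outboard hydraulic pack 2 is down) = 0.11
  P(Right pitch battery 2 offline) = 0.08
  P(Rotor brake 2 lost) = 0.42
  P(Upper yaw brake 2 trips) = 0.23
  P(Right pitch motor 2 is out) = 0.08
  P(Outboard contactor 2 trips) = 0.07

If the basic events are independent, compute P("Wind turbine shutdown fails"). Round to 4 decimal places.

P(Rotor brake inoperative) [AND] = 0.12 × 0.02 × 0.15 = 0.000360
P(Emergency stop inoperative) [OR] = 1 − (1−0.36) × (1−0.000360) × (1−0.12) = 0.437003
P(Yaw brake inoperative) [AND] = 0.32 × 0.41 = 0.131200
P(Safety chain lost) [OR] = 1 − (1−0.11) × (1−0.08) × (1−0.42) × (1−0.23) = 0.634324
P(Converter path fails) [AND] = 0.40 × 0.29 × 0.634324 × 0.08 = 0.005887
P(Pitch system down) [AND] = 0.21 × 0.45 × 0.005887 × 0.07 = 0.000039
P(Wind turbine shutdown fails) [OR] = 1 − (1−0.437003) × (1−0.131200) × (1−0.000039) = 0.510887
Rounded to 4 decimal places: P(Wind turbine shutdown fails) ≈ 0.5109.

0.5109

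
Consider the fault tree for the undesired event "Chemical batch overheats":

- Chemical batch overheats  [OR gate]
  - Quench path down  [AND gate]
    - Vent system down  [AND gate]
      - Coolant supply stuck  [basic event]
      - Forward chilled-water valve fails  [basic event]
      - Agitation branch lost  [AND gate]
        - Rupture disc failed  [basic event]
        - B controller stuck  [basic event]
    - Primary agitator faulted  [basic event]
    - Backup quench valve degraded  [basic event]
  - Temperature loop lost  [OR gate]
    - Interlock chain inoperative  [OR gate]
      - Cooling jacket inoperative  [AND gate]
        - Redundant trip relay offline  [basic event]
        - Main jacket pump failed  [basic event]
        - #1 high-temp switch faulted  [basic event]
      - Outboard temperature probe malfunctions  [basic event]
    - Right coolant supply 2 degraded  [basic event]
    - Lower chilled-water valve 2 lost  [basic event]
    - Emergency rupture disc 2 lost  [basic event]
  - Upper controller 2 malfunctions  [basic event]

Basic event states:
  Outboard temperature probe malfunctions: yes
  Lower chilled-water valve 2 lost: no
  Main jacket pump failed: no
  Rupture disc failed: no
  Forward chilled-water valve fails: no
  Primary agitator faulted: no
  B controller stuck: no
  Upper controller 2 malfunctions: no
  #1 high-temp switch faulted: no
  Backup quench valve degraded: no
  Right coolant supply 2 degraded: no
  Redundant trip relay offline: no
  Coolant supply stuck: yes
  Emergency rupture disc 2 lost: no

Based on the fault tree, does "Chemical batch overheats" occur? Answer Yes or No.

Agitation branch lost [AND]: Rupture disc failed=not, B controller stuck=not → not all inputs occur → does not occur.
Vent system down [AND]: Coolant supply stuck=occurs, Forward chilled-water valve fails=not, Agitation branch lost=not → not all inputs occur → does not occur.
Quench path down [AND]: Vent system down=not, Primary agitator faulted=not, Backup quench valve degraded=not → not all inputs occur → does not occur.
Cooling jacket inoperative [AND]: Redundant trip relay offline=not, Main jacket pump failed=not, #1 high-temp switch faulted=not → not all inputs occur → does not occur.
Interlock chain inoperative [OR]: Cooling jacket inoperative=not, Outboard temperature probe malfunctions=occurs → at least one input occurs → occurs.
Temperature loop lost [OR]: Interlock chain inoperative=occurs, Right coolant supply 2 degraded=not, Lower chilled-water valve 2 lost=not, Emergency rupture disc 2 lost=not → at least one input occurs → occurs.
Chemical batch overheats [OR]: Quench path down=not, Temperature loop lost=occurs, Upper controller 2 malfunctions=not → at least one input occurs → occurs.

Yes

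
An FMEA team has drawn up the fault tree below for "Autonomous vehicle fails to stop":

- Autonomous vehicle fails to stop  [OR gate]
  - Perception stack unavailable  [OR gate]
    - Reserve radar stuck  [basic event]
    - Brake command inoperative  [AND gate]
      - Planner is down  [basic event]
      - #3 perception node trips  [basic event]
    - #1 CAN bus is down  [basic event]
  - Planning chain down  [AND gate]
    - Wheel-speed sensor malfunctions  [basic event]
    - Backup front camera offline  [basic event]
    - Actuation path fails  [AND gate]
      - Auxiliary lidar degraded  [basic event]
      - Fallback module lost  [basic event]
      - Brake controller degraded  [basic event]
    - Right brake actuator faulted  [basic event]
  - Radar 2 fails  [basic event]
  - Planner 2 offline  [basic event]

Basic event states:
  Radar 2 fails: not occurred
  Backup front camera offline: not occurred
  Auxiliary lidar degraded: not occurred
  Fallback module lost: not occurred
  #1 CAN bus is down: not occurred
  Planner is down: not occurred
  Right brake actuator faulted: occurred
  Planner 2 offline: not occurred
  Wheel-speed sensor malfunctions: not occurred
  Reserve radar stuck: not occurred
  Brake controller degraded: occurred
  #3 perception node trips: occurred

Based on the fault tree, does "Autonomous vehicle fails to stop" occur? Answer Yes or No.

Brake command inoperative [AND]: Planner is down=not, #3 perception node trips=occurs → not all inputs occur → does not occur.
Perception stack unavailable [OR]: Reserve radar stuck=not, Brake command inoperative=not, #1 CAN bus is down=not → no input occurs → does not occur.
Actuation path fails [AND]: Auxiliary lidar degraded=not, Fallback module lost=not, Brake controller degraded=occurs → not all inputs occur → does not occur.
Planning chain down [AND]: Wheel-speed sensor malfunctions=not, Backup front camera offline=not, Actuation path fails=not, Right brake actuator faulted=occurs → not all inputs occur → does not occur.
Autonomous vehicle fails to stop [OR]: Perception stack unavailable=not, Planning chain down=not, Radar 2 fails=not, Planner 2 offline=not → no input occurs → does not occur.

No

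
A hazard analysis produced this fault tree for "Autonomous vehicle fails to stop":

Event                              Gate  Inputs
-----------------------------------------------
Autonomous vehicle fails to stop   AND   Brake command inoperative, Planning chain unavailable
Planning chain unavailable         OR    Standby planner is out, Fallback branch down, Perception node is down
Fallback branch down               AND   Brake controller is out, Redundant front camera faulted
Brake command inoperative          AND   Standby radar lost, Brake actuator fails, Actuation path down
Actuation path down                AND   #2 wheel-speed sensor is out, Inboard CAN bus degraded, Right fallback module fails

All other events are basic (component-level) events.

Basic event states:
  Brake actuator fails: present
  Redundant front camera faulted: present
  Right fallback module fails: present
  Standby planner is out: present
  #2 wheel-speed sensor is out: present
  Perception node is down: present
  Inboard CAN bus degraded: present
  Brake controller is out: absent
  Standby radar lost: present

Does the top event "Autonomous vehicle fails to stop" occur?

Yes

Actuation path down [AND]: #2 wheel-speed sensor is out=occurs, Inboard CAN bus degraded=occurs, Right fallback module fails=occurs → all inputs occur → occurs.
Brake command inoperative [AND]: Standby radar lost=occurs, Brake actuator fails=occurs, Actuation path down=occurs → all inputs occur → occurs.
Fallback branch down [AND]: Brake controller is out=not, Redundant front camera faulted=occurs → not all inputs occur → does not occur.
Planning chain unavailable [OR]: Standby planner is out=occurs, Fallback branch down=not, Perception node is down=occurs → at least one input occurs → occurs.
Autonomous vehicle fails to stop [AND]: Brake command inoperative=occurs, Planning chain unavailable=occurs → all inputs occur → occurs.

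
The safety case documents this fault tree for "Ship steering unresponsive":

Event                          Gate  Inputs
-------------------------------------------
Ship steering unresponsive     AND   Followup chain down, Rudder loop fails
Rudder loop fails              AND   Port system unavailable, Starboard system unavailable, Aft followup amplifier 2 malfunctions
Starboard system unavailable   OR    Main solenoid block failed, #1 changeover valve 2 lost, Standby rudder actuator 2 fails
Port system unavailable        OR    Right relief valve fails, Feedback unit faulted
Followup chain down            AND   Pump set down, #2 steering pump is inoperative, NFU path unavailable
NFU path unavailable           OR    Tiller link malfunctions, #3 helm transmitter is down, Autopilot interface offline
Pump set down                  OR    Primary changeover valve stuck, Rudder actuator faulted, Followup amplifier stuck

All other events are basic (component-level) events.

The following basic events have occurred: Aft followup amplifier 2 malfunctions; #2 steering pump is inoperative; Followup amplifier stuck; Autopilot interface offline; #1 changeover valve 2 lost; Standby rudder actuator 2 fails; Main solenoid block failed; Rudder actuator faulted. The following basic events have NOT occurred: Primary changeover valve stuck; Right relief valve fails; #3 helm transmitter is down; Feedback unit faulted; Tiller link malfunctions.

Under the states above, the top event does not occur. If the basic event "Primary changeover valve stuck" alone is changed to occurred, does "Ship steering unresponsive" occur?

Counterfactual: set "Primary changeover valve stuck" to occurred.
Pump set down [OR]: Primary changeover valve stuck=occurs, Rudder actuator faulted=occurs, Followup amplifier stuck=occurs → at least one input occurs → occurs.
NFU path unavailable [OR]: Tiller link malfunctions=not, #3 helm transmitter is down=not, Autopilot interface offline=occurs → at least one input occurs → occurs.
Followup chain down [AND]: Pump set down=occurs, #2 steering pump is inoperative=occurs, NFU path unavailable=occurs → all inputs occur → occurs.
Port system unavailable [OR]: Right relief valve fails=not, Feedback unit faulted=not → no input occurs → does not occur.
Starboard system unavailable [OR]: Main solenoid block failed=occurs, #1 changeover valve 2 lost=occurs, Standby rudder actuator 2 fails=occurs → at least one input occurs → occurs.
Rudder loop fails [AND]: Port system unavailable=not, Starboard system unavailable=occurs, Aft followup amplifier 2 malfunctions=occurs → not all inputs occur → does not occur.
Ship steering unresponsive [AND]: Followup chain down=occurs, Rudder loop fails=not → not all inputs occur → does not occur.

No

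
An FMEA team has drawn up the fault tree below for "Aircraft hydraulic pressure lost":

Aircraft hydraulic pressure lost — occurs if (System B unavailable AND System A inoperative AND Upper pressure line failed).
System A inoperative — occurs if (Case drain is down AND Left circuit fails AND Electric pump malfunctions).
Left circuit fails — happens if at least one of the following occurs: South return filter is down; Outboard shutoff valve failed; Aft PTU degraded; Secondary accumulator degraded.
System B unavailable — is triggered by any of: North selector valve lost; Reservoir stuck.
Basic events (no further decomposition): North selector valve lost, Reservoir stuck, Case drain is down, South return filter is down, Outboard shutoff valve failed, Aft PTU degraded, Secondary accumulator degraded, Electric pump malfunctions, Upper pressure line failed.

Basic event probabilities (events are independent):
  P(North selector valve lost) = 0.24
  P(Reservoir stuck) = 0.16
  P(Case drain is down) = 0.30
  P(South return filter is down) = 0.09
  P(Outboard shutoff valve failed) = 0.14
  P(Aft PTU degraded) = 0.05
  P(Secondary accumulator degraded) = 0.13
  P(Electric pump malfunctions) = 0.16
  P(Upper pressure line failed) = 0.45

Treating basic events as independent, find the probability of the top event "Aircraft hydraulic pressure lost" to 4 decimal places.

P(System B unavailable) [OR] = 1 − (1−0.24) × (1−0.16) = 0.361600
P(Left circuit fails) [OR] = 1 − (1−0.09) × (1−0.14) × (1−0.05) × (1−0.13) = 0.353181
P(System A inoperative) [AND] = 0.30 × 0.353181 × 0.16 = 0.016953
P(Aircraft hydraulic pressure lost) [AND] = 0.361600 × 0.016953 × 0.45 = 0.002759
Rounded to 4 decimal places: P(Aircraft hydraulic pressure lost) ≈ 0.0028.

0.0028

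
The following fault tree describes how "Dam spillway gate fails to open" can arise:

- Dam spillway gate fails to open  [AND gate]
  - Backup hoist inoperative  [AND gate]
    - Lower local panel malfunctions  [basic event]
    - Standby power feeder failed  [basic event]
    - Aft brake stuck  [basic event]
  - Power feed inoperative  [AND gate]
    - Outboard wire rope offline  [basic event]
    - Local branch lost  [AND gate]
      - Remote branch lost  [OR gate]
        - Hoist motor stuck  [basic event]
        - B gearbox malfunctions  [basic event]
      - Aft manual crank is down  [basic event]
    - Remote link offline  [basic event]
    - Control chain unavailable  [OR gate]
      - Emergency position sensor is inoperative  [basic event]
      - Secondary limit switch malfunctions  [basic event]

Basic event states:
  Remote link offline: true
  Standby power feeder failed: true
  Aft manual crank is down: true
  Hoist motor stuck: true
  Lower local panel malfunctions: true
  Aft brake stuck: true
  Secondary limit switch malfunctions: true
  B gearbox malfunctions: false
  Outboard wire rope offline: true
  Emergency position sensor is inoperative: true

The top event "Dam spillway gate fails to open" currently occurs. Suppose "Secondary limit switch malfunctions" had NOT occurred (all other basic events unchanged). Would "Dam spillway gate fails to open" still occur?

Yes

Counterfactual: set "Secondary limit switch malfunctions" to not occurred.
Backup hoist inoperative [AND]: Lower local panel malfunctions=occurs, Standby power feeder failed=occurs, Aft brake stuck=occurs → all inputs occur → occurs.
Remote branch lost [OR]: Hoist motor stuck=occurs, B gearbox malfunctions=not → at least one input occurs → occurs.
Local branch lost [AND]: Remote branch lost=occurs, Aft manual crank is down=occurs → all inputs occur → occurs.
Control chain unavailable [OR]: Emergency position sensor is inoperative=occurs, Secondary limit switch malfunctions=not → at least one input occurs → occurs.
Power feed inoperative [AND]: Outboard wire rope offline=occurs, Local branch lost=occurs, Remote link offline=occurs, Control chain unavailable=occurs → all inputs occur → occurs.
Dam spillway gate fails to open [AND]: Backup hoist inoperative=occurs, Power feed inoperative=occurs → all inputs occur → occurs.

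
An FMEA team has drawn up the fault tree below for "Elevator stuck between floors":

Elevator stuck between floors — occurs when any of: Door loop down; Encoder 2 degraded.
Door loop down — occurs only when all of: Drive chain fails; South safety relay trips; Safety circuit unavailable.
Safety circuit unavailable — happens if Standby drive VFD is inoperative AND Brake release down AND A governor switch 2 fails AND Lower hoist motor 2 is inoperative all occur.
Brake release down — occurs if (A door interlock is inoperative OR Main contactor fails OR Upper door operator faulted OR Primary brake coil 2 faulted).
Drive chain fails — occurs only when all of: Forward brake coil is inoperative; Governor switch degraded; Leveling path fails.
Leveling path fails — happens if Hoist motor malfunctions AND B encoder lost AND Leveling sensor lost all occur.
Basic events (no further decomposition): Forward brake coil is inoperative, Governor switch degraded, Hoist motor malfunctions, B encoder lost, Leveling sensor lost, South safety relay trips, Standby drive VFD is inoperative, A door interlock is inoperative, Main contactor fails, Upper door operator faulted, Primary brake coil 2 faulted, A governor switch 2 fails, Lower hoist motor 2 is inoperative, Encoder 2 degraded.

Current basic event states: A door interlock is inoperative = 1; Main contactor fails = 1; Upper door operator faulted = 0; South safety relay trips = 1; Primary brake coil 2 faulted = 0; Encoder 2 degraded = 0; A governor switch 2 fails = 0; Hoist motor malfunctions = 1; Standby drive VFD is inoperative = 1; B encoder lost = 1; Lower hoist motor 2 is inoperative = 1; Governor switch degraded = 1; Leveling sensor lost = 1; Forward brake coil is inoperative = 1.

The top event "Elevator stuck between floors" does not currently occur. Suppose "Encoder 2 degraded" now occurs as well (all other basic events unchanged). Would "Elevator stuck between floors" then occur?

Yes

Counterfactual: set "Encoder 2 degraded" to occurred.
Leveling path fails [AND]: Hoist motor malfunctions=occurs, B encoder lost=occurs, Leveling sensor lost=occurs → all inputs occur → occurs.
Drive chain fails [AND]: Forward brake coil is inoperative=occurs, Governor switch degraded=occurs, Leveling path fails=occurs → all inputs occur → occurs.
Brake release down [OR]: A door interlock is inoperative=occurs, Main contactor fails=occurs, Upper door operator faulted=not, Primary brake coil 2 faulted=not → at least one input occurs → occurs.
Safety circuit unavailable [AND]: Standby drive VFD is inoperative=occurs, Brake release down=occurs, A governor switch 2 fails=not, Lower hoist motor 2 is inoperative=occurs → not all inputs occur → does not occur.
Door loop down [AND]: Drive chain fails=occurs, South safety relay trips=occurs, Safety circuit unavailable=not → not all inputs occur → does not occur.
Elevator stuck between floors [OR]: Door loop down=not, Encoder 2 degraded=occurs → at least one input occurs → occurs.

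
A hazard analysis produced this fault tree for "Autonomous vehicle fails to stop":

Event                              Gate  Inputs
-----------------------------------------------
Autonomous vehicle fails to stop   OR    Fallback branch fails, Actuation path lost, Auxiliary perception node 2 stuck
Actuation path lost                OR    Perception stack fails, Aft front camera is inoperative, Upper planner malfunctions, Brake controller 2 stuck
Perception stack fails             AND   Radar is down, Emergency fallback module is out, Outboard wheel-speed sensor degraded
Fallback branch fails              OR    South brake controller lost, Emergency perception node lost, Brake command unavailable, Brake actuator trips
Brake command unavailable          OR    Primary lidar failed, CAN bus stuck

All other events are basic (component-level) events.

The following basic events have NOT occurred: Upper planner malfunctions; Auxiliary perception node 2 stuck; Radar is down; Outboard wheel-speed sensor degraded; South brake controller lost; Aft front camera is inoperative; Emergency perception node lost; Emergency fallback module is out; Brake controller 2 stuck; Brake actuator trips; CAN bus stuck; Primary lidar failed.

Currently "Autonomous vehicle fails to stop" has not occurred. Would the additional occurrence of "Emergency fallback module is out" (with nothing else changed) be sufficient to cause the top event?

No

Counterfactual: set "Emergency fallback module is out" to occurred.
Brake command unavailable [OR]: Primary lidar failed=not, CAN bus stuck=not → no input occurs → does not occur.
Fallback branch fails [OR]: South brake controller lost=not, Emergency perception node lost=not, Brake command unavailable=not, Brake actuator trips=not → no input occurs → does not occur.
Perception stack fails [AND]: Radar is down=not, Emergency fallback module is out=occurs, Outboard wheel-speed sensor degraded=not → not all inputs occur → does not occur.
Actuation path lost [OR]: Perception stack fails=not, Aft front camera is inoperative=not, Upper planner malfunctions=not, Brake controller 2 stuck=not → no input occurs → does not occur.
Autonomous vehicle fails to stop [OR]: Fallback branch fails=not, Actuation path lost=not, Auxiliary perception node 2 stuck=not → no input occurs → does not occur.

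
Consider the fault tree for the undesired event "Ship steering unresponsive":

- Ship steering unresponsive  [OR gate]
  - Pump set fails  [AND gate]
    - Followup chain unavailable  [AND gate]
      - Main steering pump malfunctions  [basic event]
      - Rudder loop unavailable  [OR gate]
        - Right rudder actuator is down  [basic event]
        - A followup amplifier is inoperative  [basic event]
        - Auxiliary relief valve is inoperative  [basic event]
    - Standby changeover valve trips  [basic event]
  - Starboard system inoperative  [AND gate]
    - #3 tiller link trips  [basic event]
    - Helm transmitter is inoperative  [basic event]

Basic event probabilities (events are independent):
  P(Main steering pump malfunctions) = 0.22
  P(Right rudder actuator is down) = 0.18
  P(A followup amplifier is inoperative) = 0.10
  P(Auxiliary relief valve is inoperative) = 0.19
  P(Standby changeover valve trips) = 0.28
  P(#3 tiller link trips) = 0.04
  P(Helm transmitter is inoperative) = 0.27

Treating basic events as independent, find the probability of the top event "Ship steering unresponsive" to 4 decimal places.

0.0353

P(Rudder loop unavailable) [OR] = 1 − (1−0.18) × (1−0.10) × (1−0.19) = 0.402220
P(Followup chain unavailable) [AND] = 0.22 × 0.402220 = 0.088488
P(Pump set fails) [AND] = 0.088488 × 0.28 = 0.024777
P(Starboard system inoperative) [AND] = 0.04 × 0.27 = 0.010800
P(Ship steering unresponsive) [OR] = 1 − (1−0.024777) × (1−0.010800) = 0.035309
Rounded to 4 decimal places: P(Ship steering unresponsive) ≈ 0.0353.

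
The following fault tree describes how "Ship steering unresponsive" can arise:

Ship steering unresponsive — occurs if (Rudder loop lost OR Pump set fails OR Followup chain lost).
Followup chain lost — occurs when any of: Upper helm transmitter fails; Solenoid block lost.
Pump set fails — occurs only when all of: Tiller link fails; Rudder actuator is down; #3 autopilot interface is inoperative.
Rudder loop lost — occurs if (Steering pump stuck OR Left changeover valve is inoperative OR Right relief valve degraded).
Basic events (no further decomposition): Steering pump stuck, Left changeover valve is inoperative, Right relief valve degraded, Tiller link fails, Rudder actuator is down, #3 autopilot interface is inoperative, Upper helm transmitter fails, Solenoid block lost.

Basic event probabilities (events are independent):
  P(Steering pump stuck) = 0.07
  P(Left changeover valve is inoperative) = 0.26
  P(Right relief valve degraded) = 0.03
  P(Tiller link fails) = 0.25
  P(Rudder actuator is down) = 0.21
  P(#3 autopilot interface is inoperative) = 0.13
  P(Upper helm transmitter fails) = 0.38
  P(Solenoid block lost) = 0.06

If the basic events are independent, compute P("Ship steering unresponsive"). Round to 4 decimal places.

0.6136

P(Rudder loop lost) [OR] = 1 − (1−0.07) × (1−0.26) × (1−0.03) = 0.332446
P(Pump set fails) [AND] = 0.25 × 0.21 × 0.13 = 0.006825
P(Followup chain lost) [OR] = 1 − (1−0.38) × (1−0.06) = 0.417200
P(Ship steering unresponsive) [OR] = 1 − (1−0.332446) × (1−0.006825) × (1−0.417200) = 0.613605
Rounded to 4 decimal places: P(Ship steering unresponsive) ≈ 0.6136.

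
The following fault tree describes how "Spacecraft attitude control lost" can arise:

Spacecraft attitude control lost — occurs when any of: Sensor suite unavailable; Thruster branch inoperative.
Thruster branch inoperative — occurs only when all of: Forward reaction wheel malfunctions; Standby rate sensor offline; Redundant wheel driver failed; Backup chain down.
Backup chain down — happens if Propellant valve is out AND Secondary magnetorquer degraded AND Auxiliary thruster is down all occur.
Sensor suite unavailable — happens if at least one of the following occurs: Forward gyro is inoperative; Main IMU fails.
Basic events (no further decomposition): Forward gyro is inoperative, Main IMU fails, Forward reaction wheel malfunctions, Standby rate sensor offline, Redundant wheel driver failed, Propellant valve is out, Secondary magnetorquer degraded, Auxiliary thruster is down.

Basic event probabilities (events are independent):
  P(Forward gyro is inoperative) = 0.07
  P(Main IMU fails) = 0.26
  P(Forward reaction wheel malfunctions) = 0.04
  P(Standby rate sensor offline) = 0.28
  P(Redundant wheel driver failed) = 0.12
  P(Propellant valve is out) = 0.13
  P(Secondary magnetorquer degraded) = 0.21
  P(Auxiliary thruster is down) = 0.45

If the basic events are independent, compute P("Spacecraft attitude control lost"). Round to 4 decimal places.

0.3118

P(Sensor suite unavailable) [OR] = 1 − (1−0.07) × (1−0.26) = 0.311800
P(Backup chain down) [AND] = 0.13 × 0.21 × 0.45 = 0.012285
P(Thruster branch inoperative) [AND] = 0.04 × 0.28 × 0.12 × 0.012285 = 0.000017
P(Spacecraft attitude control lost) [OR] = 1 − (1−0.311800) × (1−0.000017) = 0.311812
Rounded to 4 decimal places: P(Spacecraft attitude control lost) ≈ 0.3118.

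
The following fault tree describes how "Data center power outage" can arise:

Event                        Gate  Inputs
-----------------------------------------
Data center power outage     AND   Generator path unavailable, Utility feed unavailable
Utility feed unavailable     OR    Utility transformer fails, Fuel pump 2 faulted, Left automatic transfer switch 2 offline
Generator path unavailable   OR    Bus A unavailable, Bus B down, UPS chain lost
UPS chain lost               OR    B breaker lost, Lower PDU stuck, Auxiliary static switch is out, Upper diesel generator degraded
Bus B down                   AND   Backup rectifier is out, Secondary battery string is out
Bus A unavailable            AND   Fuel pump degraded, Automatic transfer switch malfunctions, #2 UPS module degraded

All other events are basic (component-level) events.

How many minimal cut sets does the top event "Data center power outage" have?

Bus A unavailable [AND]: one cut set from each child combined → 1 × 1 × 1 = 1 cut set(s).
Bus B down [AND]: one cut set from each child combined → 1 × 1 = 1 cut set(s).
UPS chain lost [OR]: union of children's cut sets → 4 cut set(s).
Generator path unavailable [OR]: union of children's cut sets → 6 cut set(s).
Utility feed unavailable [OR]: union of children's cut sets → 3 cut set(s).
Data center power outage [AND]: one cut set from each child combined → 6 × 3 = 18 cut set(s).

18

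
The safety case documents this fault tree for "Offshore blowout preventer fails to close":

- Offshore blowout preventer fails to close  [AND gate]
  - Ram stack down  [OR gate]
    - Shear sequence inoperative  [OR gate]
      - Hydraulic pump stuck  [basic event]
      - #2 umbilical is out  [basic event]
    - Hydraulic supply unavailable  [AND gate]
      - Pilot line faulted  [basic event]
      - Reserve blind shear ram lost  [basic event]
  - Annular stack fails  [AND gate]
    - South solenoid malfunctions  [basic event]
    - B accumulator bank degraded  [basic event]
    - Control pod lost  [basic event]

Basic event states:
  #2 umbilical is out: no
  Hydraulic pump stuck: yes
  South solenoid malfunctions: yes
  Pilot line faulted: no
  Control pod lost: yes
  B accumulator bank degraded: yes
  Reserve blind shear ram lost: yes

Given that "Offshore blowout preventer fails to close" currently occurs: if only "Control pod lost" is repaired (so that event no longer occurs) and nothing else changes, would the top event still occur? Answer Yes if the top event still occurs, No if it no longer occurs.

No

Counterfactual: set "Control pod lost" to not occurred.
Shear sequence inoperative [OR]: Hydraulic pump stuck=occurs, #2 umbilical is out=not → at least one input occurs → occurs.
Hydraulic supply unavailable [AND]: Pilot line faulted=not, Reserve blind shear ram lost=occurs → not all inputs occur → does not occur.
Ram stack down [OR]: Shear sequence inoperative=occurs, Hydraulic supply unavailable=not → at least one input occurs → occurs.
Annular stack fails [AND]: South solenoid malfunctions=occurs, B accumulator bank degraded=occurs, Control pod lost=not → not all inputs occur → does not occur.
Offshore blowout preventer fails to close [AND]: Ram stack down=occurs, Annular stack fails=not → not all inputs occur → does not occur.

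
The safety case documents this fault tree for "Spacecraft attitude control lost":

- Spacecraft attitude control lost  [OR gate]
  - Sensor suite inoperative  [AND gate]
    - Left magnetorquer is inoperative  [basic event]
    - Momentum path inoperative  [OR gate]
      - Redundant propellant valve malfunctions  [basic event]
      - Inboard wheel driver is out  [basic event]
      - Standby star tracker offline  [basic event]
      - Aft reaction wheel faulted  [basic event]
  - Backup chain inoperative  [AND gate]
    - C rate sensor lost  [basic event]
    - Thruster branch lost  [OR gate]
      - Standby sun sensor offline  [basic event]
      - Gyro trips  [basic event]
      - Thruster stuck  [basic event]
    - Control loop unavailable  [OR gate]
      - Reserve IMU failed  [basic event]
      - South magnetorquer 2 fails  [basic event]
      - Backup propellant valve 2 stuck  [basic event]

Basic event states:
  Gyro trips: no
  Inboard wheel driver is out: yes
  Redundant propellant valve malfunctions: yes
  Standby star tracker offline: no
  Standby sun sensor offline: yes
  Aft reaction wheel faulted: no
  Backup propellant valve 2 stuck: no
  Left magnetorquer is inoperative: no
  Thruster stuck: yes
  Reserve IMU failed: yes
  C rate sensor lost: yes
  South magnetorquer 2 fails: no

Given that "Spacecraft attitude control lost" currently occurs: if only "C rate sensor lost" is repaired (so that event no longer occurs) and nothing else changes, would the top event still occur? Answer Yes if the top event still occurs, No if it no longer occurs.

No

Counterfactual: set "C rate sensor lost" to not occurred.
Momentum path inoperative [OR]: Redundant propellant valve malfunctions=occurs, Inboard wheel driver is out=occurs, Standby star tracker offline=not, Aft reaction wheel faulted=not → at least one input occurs → occurs.
Sensor suite inoperative [AND]: Left magnetorquer is inoperative=not, Momentum path inoperative=occurs → not all inputs occur → does not occur.
Thruster branch lost [OR]: Standby sun sensor offline=occurs, Gyro trips=not, Thruster stuck=occurs → at least one input occurs → occurs.
Control loop unavailable [OR]: Reserve IMU failed=occurs, South magnetorquer 2 fails=not, Backup propellant valve 2 stuck=not → at least one input occurs → occurs.
Backup chain inoperative [AND]: C rate sensor lost=not, Thruster branch lost=occurs, Control loop unavailable=occurs → not all inputs occur → does not occur.
Spacecraft attitude control lost [OR]: Sensor suite inoperative=not, Backup chain inoperative=not → no input occurs → does not occur.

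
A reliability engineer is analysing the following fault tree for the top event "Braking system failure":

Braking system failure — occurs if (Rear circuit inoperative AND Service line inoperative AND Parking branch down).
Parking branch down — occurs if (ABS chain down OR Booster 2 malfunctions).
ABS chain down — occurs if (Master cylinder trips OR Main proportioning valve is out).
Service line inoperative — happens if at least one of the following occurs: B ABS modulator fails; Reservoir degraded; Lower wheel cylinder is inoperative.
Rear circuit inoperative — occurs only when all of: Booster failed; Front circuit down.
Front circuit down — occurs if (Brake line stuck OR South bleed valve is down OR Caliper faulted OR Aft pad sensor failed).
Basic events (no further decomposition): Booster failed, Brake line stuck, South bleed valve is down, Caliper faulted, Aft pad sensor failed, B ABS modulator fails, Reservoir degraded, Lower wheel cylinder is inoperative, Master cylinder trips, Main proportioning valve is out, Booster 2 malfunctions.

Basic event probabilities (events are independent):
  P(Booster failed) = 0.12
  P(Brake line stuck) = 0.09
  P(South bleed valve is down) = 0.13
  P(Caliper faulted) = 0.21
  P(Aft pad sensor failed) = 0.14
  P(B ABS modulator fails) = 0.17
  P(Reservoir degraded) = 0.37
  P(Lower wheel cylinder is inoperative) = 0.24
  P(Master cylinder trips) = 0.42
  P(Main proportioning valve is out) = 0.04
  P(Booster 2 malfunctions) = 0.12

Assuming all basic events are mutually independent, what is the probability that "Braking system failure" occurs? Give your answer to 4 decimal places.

0.0170

P(Front circuit down) [OR] = 1 − (1−0.09) × (1−0.13) × (1−0.21) × (1−0.14) = 0.462119
P(Rear circuit inoperative) [AND] = 0.12 × 0.462119 = 0.055454
P(Service line inoperative) [OR] = 1 − (1−0.17) × (1−0.37) × (1−0.24) = 0.602596
P(ABS chain down) [OR] = 1 − (1−0.42) × (1−0.04) = 0.443200
P(Parking branch down) [OR] = 1 − (1−0.443200) × (1−0.12) = 0.510016
P(Braking system failure) [AND] = 0.055454 × 0.602596 × 0.510016 = 0.017043
Rounded to 4 decimal places: P(Braking system failure) ≈ 0.0170.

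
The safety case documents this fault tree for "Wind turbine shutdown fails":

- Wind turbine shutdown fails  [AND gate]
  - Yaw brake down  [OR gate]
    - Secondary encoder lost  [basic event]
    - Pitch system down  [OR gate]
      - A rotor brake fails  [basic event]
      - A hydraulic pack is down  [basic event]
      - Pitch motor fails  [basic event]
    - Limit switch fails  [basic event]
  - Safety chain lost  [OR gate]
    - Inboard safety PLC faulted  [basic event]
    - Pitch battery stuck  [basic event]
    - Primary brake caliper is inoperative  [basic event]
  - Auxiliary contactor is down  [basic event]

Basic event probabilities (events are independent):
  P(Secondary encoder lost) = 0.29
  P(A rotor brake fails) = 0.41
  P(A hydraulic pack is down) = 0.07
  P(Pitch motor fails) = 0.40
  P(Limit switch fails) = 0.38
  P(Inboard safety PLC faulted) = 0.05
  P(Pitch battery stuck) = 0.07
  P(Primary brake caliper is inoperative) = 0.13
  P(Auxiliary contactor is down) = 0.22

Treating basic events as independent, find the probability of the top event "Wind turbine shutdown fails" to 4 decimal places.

P(Pitch system down) [OR] = 1 − (1−0.41) × (1−0.07) × (1−0.40) = 0.670780
P(Yaw brake down) [OR] = 1 − (1−0.29) × (1−0.670780) × (1−0.38) = 0.855077
P(Safety chain lost) [OR] = 1 − (1−0.05) × (1−0.07) × (1−0.13) = 0.231355
P(Wind turbine shutdown fails) [AND] = 0.855077 × 0.231355 × 0.22 = 0.043522
Rounded to 4 decimal places: P(Wind turbine shutdown fails) ≈ 0.0435.

0.0435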